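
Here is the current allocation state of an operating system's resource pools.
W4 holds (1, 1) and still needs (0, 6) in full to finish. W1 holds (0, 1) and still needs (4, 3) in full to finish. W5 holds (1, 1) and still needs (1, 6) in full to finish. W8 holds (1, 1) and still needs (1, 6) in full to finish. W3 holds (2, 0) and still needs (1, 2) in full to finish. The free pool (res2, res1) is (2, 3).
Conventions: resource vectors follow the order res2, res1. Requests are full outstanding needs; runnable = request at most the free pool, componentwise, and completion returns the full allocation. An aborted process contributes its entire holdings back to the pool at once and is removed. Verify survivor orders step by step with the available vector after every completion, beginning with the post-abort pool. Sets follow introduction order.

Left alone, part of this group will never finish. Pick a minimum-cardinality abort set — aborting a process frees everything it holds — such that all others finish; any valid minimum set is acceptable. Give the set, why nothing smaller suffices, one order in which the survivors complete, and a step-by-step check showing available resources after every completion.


Abort W4 and W8.
Key observation: W5 had no path to completion before; after the abort of W4 and W8 ((2, 2) returned), step 3 is where it fits.
Minimality, checking each single-abort alternative: W4 alone leaves W5 blocked (short on res1); W1 alone leaves W4 blocked (short on res1); W5 alone leaves W4 blocked (short on res1); W8 alone leaves W4 blocked (short on res1); W3 alone leaves W4 blocked (short on res1).
Survivors finish in the order: W1, W3, W5. Verifying each step (pool after the aborts first):
  pool = (4, 5)
  W1 needs (4, 3) <= (4, 5) -> finishes; pool += (0, 1) = (4, 6)
  W3 needs (1, 2) <= (4, 6) -> finishes; pool += (2, 0) = (6, 6)
  W5 needs (1, 6) <= (6, 6) -> finishes; pool += (1, 1) = (7, 7)


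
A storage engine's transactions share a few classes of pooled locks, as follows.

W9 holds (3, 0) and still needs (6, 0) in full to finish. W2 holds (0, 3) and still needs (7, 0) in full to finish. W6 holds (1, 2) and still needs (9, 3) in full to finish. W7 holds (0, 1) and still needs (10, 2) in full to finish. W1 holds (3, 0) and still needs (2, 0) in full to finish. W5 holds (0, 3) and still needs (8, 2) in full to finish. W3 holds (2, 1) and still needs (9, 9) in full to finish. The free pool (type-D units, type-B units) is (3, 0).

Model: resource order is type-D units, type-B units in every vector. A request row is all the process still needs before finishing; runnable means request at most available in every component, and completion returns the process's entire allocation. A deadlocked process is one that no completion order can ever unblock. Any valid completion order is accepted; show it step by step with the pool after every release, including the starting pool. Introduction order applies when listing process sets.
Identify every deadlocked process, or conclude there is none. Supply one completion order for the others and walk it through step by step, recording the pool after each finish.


Nothing here is deadlocked.
Key observation: W1 leads a chain of completions in which each release enables another process.
A valid finishing order for the others: W1, W9, W2, W6, W5, W7, W3. Step-by-step check:
  pool = (3, 0)
  run W1 (needs (2, 0), free (3, 0)); after release of (3, 0) the pool is (6, 0)
  run W9 (needs (6, 0), free (6, 0)); after release of (3, 0) the pool is (9, 0)
  run W2 (needs (7, 0), free (9, 0)); after release of (0, 3) the pool is (9, 3)
  run W6 (needs (9, 3), free (9, 3)); after release of (1, 2) the pool is (10, 5)
  run W5 (needs (8, 2), free (10, 5)); after release of (0, 3) the pool is (10, 8)
  run W7 (needs (10, 2), free (10, 8)); after release of (0, 1) the pool is (10, 9)
  run W3 (needs (9, 9), free (10, 9)); after release of (2, 1) the pool is (12, 10)


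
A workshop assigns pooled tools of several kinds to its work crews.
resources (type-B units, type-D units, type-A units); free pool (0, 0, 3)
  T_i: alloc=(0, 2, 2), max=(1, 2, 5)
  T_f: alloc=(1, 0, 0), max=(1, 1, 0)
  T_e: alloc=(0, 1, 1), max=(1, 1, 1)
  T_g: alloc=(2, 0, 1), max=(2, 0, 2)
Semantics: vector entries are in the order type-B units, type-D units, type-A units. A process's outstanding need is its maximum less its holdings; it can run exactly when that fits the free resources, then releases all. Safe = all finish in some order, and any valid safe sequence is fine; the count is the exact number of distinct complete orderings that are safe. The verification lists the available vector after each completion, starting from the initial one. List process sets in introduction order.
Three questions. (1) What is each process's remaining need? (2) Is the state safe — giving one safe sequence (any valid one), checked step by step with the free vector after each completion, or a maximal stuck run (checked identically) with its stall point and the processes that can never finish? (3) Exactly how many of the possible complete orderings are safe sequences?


(1) Need matrix, components ordered type-B units, type-D units, type-A units:
  T_i: (1, 0, 3)
  T_f: (0, 1, 0)
  T_e: (1, 0, 0)
  T_g: (0, 0, 1)
(2) SAFE — a valid safe sequence is T_g, T_e, T_i, T_f.
Key observation: nothing binds to the last unit here — the tightest requested-resource margin is 1, first seen at T_e ((1, 0, 0) against (2, 0, 4)).
Check, step by step:
  pool = (0, 0, 3)
  run T_g (needs (0, 0, 1), free (0, 0, 3)); after release of (2, 0, 1) the pool is (2, 0, 4)
  run T_e (needs (1, 0, 0), free (2, 0, 4)); after release of (0, 1, 1) the pool is (2, 1, 5)
  run T_i (needs (1, 0, 3), free (2, 1, 5)); after release of (0, 2, 2) the pool is (2, 3, 7)
  run T_f (needs (0, 1, 0), free (2, 3, 7)); after release of (1, 0, 0) the pool is (3, 3, 7)
(3) The exact count: 4 of the possible complete orderings are safe sequences.


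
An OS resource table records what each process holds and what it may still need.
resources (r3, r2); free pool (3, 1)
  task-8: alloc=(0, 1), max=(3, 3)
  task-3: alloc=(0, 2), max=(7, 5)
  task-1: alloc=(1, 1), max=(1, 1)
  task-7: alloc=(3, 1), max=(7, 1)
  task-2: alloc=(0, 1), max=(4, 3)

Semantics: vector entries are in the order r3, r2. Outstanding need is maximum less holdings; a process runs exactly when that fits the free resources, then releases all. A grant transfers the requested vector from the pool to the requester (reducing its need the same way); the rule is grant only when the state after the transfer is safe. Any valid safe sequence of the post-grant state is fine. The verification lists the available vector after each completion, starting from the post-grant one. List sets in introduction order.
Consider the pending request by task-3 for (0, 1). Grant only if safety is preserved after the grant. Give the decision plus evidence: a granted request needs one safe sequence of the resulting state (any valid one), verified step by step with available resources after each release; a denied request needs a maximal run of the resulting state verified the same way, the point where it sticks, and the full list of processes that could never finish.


GRANT — the state after the grant stays safe, e.g. via task-1, task-7, task-2, task-8, task-3.
Key observation: (3, 0) free after granting still covers task-1 first, and each release covers the next.
Check on the post-grant state, step by step:
  pool = (3, 0)
  run task-1 (needs (0, 0), free (3, 0)); after release of (1, 1) the pool is (4, 1)
  run task-7 (needs (4, 0), free (4, 1)); after release of (3, 1) the pool is (7, 2)
  run task-2 (needs (4, 2), free (7, 2)); after release of (0, 1) the pool is (7, 3)
  run task-8 (needs (3, 2), free (7, 3)); after release of (0, 1) the pool is (7, 4)
  run task-3 (needs (7, 2), free (7, 4)); after release of (0, 3) the pool is (7, 7)


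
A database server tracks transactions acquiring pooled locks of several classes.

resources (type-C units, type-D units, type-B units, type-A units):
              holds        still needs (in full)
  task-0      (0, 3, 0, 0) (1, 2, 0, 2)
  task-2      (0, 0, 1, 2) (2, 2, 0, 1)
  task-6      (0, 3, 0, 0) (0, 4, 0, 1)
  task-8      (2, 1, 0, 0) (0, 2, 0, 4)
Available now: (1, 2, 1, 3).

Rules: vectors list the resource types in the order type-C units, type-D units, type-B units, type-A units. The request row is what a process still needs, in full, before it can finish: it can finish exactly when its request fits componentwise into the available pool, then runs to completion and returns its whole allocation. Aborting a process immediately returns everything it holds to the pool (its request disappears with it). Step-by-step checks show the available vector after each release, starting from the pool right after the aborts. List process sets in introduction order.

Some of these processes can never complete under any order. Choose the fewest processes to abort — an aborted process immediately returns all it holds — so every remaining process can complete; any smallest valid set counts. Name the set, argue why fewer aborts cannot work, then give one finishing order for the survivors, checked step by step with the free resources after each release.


Abort task-8.
Key observation: aborting task-8 returns (2, 1, 0, 0), and task-2 — hopeless before — runs at step 3 with the returned capacity in the pool.
No smaller set exists: with zero aborts the deadlock remains.
Survivors finish in the order: task-0, task-6, task-2. Check, step by step (pool after the aborts first):
  pool = (3, 3, 1, 3)
  task-0: need (1, 2, 0, 2) fits (3, 3, 1, 3); releases (0, 3, 0, 0), pool now (3, 6, 1, 3)
  task-6: need (0, 4, 0, 1) fits (3, 6, 1, 3); releases (0, 3, 0, 0), pool now (3, 9, 1, 3)
  task-2: need (2, 2, 0, 1) fits (3, 9, 1, 3); releases (0, 0, 1, 2), pool now (3, 9, 2, 5)


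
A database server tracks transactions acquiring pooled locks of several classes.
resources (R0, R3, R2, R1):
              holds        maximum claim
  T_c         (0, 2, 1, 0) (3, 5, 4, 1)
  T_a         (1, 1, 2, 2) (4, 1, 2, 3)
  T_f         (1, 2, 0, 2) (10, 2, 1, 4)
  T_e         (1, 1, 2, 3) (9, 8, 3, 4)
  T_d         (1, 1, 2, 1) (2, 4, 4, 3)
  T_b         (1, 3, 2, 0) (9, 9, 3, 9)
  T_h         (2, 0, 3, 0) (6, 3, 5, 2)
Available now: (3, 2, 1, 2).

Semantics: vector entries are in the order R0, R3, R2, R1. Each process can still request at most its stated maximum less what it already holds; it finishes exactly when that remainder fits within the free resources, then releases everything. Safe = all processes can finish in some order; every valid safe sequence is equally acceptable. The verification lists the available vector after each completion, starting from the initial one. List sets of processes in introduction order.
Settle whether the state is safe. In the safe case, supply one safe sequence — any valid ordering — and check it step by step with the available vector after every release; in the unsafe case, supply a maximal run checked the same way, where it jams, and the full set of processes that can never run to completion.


UNSAFE.
Key observation: the wall is R0: completing T_a, T_c, T_d, T_h brings the pool only to (7, 6, 9, 5), and all the rest need more.
A maximal execution: T_a, T_c, T_d, T_h — then nothing else fits. Walking it through:
  pool = (3, 2, 1, 2)
  T_a needs (3, 0, 0, 1) <= (3, 2, 1, 2) -> finishes; pool += (1, 1, 2, 2) = (4, 3, 3, 4)
  T_c needs (3, 3, 3, 1) <= (4, 3, 3, 4) -> finishes; pool += (0, 2, 1, 0) = (4, 5, 4, 4)
  T_d needs (1, 3, 2, 2) <= (4, 5, 4, 4) -> finishes; pool += (1, 1, 2, 1) = (5, 6, 6, 5)
  T_h needs (4, 3, 2, 2) <= (5, 6, 6, 5) -> finishes; pool += (2, 0, 3, 0) = (7, 6, 9, 5)
  blocked: T_f wants (9, 0, 1, 2), pool (7, 6, 9, 5) — not enough R0
  blocked: T_e wants (8, 7, 1, 1), pool (7, 6, 9, 5) — not enough R0 and R3
  blocked: T_b wants (8, 6, 1, 9), pool (7, 6, 9, 5) — not enough R0 and R1
Never able to finish: T_f, T_e and T_b.


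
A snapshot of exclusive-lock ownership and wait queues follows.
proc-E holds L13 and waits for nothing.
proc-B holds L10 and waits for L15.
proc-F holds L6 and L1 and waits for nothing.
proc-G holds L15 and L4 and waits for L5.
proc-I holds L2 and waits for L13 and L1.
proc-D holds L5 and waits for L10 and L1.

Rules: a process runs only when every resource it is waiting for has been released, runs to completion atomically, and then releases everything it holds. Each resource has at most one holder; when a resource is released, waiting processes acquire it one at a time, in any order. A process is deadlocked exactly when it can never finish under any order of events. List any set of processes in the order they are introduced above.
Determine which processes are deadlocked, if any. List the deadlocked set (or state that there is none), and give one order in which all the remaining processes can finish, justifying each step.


Deadlocked set: proc-B, proc-G and proc-D.
Key observation: the waits loop around proc-B -> proc-G -> proc-D -> proc-B with no way out; no other process is dragged down with it.
One completion order for the rest: proc-F, proc-E, proc-I.
Check, step by step:
  proc-F: no waits; runs immediately, freeing L6 and L1
  proc-E: no waits; runs immediately, freeing L13
  run proc-I (all its waits — L13 and L1 — are resolved); releases L2


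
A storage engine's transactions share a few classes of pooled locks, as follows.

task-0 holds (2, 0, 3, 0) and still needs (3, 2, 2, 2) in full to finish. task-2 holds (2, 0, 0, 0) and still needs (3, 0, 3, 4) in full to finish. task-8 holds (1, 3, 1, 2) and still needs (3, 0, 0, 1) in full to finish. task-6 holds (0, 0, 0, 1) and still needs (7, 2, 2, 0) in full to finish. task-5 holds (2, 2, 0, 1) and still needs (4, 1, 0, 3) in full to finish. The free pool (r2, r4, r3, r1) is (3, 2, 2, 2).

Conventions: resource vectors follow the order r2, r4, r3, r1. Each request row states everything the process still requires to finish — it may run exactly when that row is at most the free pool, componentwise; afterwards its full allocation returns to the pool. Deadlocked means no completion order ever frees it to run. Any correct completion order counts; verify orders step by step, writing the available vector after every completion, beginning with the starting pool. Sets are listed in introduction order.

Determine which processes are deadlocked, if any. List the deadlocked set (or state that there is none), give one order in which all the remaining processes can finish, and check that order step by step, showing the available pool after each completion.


Nothing here is deadlocked.
Key observation: beginning at task-0, releases accumulate fast enough that every process eventually fits.
One completion order for the rest: task-0, task-8, task-2, task-5, task-6. Walking it through:
  pool = (3, 2, 2, 2)
  task-0: need (3, 2, 2, 2) fits (3, 2, 2, 2); releases (2, 0, 3, 0), pool now (5, 2, 5, 2)
  task-8: need (3, 0, 0, 1) fits (5, 2, 5, 2); releases (1, 3, 1, 2), pool now (6, 5, 6, 4)
  task-2: need (3, 0, 3, 4) fits (6, 5, 6, 4); releases (2, 0, 0, 0), pool now (8, 5, 6, 4)
  task-5: need (4, 1, 0, 3) fits (8, 5, 6, 4); releases (2, 2, 0, 1), pool now (10, 7, 6, 5)
  task-6: need (7, 2, 2, 0) fits (10, 7, 6, 5); releases (0, 0, 0, 1), pool now (10, 7, 6, 6)


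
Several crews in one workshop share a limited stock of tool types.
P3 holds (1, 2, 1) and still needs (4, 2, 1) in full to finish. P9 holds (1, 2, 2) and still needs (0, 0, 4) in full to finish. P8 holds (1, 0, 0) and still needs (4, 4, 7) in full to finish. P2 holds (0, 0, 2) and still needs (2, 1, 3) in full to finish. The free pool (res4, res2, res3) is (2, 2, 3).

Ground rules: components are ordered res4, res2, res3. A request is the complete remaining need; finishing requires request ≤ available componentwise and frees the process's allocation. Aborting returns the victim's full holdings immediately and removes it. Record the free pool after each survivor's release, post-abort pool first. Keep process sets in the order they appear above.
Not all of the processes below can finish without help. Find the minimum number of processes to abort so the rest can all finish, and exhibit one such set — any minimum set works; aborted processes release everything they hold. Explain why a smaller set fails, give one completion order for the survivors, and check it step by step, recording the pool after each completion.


The answer: abort P8.
Key observation: P3 was stuck for good until P8 gave back (1, 0, 0); in the order shown it finishes at step 3.
No smaller set exists: with zero aborts the deadlock remains.
Survivors finish in the order: P2, P9, P3. Step-by-step check (pool after the aborts first):
  pool = (3, 2, 3)
  P2 needs (2, 1, 3) <= (3, 2, 3) -> finishes; pool += (0, 0, 2) = (3, 2, 5)
  P9 needs (0, 0, 4) <= (3, 2, 5) -> finishes; pool += (1, 2, 2) = (4, 4, 7)
  P3 needs (4, 2, 1) <= (4, 4, 7) -> finishes; pool += (1, 2, 1) = (5, 6, 8)


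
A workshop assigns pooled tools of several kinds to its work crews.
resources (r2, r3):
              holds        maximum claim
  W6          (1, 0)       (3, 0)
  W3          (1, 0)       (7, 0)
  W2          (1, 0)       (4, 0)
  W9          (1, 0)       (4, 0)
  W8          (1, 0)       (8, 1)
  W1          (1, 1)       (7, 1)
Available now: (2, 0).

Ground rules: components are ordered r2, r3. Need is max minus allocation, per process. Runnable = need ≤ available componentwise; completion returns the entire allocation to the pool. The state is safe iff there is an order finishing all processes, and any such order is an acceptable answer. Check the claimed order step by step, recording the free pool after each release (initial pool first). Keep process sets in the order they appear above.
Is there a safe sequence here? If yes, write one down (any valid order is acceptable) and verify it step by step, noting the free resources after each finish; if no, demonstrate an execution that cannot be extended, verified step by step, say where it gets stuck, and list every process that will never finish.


UNSAFE.
Key observation: once W6, W9, W2 finish, the pool peaks at (5, 0) — and every remaining process still needs more r2 than that.
The run W6, W9, W2 cannot be extended any further. Step-by-step check:
  pool = (2, 0)
  W6: need (2, 0) fits (2, 0); releases (1, 0), pool now (3, 0)
  W9: need (3, 0) fits (3, 0); releases (1, 0), pool now (4, 0)
  W2: need (3, 0) fits (4, 0); releases (1, 0), pool now (5, 0)
  W3 cannot run: need (6, 0) vs free (5, 0) (insufficient r2)
  W8 cannot run: need (7, 1) vs free (5, 0) (insufficient r2 and r3)
  W1 cannot run: need (6, 0) vs free (5, 0) (insufficient r2)
Permanently blocked: W3, W8 and W1.


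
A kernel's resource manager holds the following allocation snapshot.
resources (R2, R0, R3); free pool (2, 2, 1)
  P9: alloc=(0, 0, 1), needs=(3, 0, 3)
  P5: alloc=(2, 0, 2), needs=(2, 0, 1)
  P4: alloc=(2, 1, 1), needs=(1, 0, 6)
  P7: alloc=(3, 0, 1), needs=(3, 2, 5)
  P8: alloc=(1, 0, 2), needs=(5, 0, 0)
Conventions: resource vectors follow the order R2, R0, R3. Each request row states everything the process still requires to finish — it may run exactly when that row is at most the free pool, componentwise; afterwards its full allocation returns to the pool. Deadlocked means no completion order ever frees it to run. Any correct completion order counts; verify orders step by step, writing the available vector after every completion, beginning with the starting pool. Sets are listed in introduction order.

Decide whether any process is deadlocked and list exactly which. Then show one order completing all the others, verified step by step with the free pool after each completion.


The deadlocked set is P4, P7 and P8.
Key observation: after P5, P9 the pool peaks at (4, 2, 4), and each blocked process is short somewhere: P4 on R3; P7 on R3; P8 on R2.
The rest can finish in the order P5, P9. Check, step by step:
  pool = (2, 2, 1)
  P5 needs (2, 0, 1) <= (2, 2, 1) -> finishes; pool += (2, 0, 2) = (4, 2, 3)
  P9 needs (3, 0, 3) <= (4, 2, 3) -> finishes; pool += (0, 0, 1) = (4, 2, 4)
The stuck group stays short no matter what:
  P4 still needs (1, 0, 6) but only (4, 2, 4) is free — short on R3
  P7 still needs (3, 2, 5) but only (4, 2, 4) is free — short on R3
  P8 still needs (5, 0, 0) but only (4, 2, 4) is free — short on R2


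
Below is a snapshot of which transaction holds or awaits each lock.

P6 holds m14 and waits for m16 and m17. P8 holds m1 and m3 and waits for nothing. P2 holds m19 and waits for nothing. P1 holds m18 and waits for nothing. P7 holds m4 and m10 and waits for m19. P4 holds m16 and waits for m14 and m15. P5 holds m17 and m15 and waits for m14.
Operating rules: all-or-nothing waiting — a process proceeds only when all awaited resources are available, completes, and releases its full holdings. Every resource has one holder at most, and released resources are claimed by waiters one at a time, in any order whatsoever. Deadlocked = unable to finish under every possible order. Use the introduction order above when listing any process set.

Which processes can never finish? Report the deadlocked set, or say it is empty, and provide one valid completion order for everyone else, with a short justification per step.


Deadlocked set: P6, P4 and P5.
Key observation: the wait chain closes on itself along P6 -> P4 -> P6; P5 is caught in further circular waits.
A valid finishing order for the others: P2, P8, P1, P7.
Step-by-step check:
  P2 waits on nothing -> runs at once and releases m19
  P8 waits on nothing -> runs at once and releases m1 and m3
  P1 waits on nothing -> runs at once and releases m18
  run P7 (all its waits — m19 — are resolved); releases m4 and m10


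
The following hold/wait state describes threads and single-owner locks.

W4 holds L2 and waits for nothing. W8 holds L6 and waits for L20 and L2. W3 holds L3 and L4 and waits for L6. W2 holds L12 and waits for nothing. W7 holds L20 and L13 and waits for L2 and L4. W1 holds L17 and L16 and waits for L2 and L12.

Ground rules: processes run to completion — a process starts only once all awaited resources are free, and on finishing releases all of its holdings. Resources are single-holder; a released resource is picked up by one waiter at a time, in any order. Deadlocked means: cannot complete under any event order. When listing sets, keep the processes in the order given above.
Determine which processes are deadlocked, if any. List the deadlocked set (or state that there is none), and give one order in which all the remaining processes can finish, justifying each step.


Deadlocked: W8, W3 and W7.
Key observation: nobody on the ring W8 -> W7 -> W3 -> W8 can start until another member finishes, which never happens; no other process is dragged down with it.
The rest can finish in the order W2, W4, W1.
Walking it through:
  W2: no waits; runs immediately, freeing L12
  W4: no waits; runs immediately, freeing L2
  W1 waits on L2 and L12 — all released -> runs and releases L17 and L16


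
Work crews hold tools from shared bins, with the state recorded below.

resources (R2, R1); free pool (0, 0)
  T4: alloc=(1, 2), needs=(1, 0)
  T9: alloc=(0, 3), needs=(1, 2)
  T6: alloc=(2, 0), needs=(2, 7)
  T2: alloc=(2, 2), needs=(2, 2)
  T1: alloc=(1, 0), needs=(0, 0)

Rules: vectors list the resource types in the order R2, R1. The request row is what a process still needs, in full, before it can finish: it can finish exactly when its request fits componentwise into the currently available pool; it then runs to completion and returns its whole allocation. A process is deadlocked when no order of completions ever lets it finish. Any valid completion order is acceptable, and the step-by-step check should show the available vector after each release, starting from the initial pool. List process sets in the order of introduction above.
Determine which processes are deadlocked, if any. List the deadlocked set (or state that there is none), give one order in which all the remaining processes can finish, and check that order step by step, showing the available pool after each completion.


The deadlocked set is empty.
Key observation: T1 leads a chain of completions in which each release enables another process.
One completion order for the rest: T1, T4, T9, T2, T6. Step-by-step check:
  pool = (0, 0)
  T1: need (0, 0) fits (0, 0); releases (1, 0), pool now (1, 0)
  T4: need (1, 0) fits (1, 0); releases (1, 2), pool now (2, 2)
  T9: need (1, 2) fits (2, 2); releases (0, 3), pool now (2, 5)
  T2: need (2, 2) fits (2, 5); releases (2, 2), pool now (4, 7)
  T6: need (2, 7) fits (4, 7); releases (2, 0), pool now (6, 7)


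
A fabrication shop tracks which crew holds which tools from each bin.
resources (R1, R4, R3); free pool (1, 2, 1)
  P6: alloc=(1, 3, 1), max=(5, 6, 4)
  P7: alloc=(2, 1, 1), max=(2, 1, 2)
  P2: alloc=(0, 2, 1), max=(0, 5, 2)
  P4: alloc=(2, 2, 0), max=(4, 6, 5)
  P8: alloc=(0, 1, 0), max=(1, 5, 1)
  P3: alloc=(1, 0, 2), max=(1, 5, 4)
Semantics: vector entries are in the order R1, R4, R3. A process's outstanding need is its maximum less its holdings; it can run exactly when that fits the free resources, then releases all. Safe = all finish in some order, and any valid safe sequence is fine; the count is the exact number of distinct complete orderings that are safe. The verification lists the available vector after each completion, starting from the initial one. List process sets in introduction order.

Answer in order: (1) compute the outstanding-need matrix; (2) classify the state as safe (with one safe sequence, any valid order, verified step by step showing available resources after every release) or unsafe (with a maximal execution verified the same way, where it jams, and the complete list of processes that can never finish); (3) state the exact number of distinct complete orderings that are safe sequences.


(1) Outstanding need per process (order R1, R4, R3):
  P6: (4, 3, 3)
  P7: (0, 0, 1)
  P2: (0, 3, 1)
  P4: (2, 4, 5)
  P8: (1, 4, 1)
  P3: (0, 5, 2)
(2) SAFE, for example via the order P7, P2, P3, P4, P8, P6.
Key observation: P7 marks the first exact bind of the order: its need (0, 0, 1) fits the free (1, 2, 1) with zero slack on a requested resource.
Step-by-step check:
  pool = (1, 2, 1)
  run P7 (needs (0, 0, 1), free (1, 2, 1)); after release of (2, 1, 1) the pool is (3, 3, 2)
  run P2 (needs (0, 3, 1), free (3, 3, 2)); after release of (0, 2, 1) the pool is (3, 5, 3)
  run P3 (needs (0, 5, 2), free (3, 5, 3)); after release of (1, 0, 2) the pool is (4, 5, 5)
  run P4 (needs (2, 4, 5), free (4, 5, 5)); after release of (2, 2, 0) the pool is (6, 7, 5)
  run P8 (needs (1, 4, 1), free (6, 7, 5)); after release of (0, 1, 0) the pool is (6, 8, 5)
  run P6 (needs (4, 3, 3), free (6, 8, 5)); after release of (1, 3, 1) the pool is (7, 11, 6)
(3) Exactly 8 of the possible complete orderings are safe sequences.


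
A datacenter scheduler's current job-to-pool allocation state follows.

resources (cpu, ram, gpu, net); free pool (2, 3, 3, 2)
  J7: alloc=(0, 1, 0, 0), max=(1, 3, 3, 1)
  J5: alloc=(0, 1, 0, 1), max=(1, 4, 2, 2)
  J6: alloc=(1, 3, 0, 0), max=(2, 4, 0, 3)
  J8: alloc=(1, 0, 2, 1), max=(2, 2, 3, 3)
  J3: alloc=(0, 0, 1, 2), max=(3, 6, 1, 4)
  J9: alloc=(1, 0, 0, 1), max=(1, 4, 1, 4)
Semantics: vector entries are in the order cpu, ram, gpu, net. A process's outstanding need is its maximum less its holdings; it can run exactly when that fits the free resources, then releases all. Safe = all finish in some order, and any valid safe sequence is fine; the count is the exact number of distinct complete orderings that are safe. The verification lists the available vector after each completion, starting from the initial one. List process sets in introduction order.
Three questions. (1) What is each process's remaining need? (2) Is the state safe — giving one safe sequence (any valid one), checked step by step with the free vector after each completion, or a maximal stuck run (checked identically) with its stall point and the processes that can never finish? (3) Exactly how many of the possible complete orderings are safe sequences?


(1) Need matrix, components ordered cpu, ram, gpu, net:
  J7: (1, 2, 3, 1)
  J5: (1, 3, 2, 1)
  J6: (1, 1, 0, 3)
  J8: (1, 2, 1, 2)
  J3: (3, 6, 0, 2)
  J9: (0, 4, 1, 3)
(2) SAFE, for example via the order J5, J9, J8, J6, J3, J7.
Key observation: reading the order forward, J5 is the first process whose need (1, 3, 2, 1) meets the free pool (2, 3, 3, 2) exactly on a resource it requests.
Verifying each step:
  pool = (2, 3, 3, 2)
  J5: need (1, 3, 2, 1) fits (2, 3, 3, 2); releases (0, 1, 0, 1), pool now (2, 4, 3, 3)
  J9: need (0, 4, 1, 3) fits (2, 4, 3, 3); releases (1, 0, 0, 1), pool now (3, 4, 3, 4)
  J8: need (1, 2, 1, 2) fits (3, 4, 3, 4); releases (1, 0, 2, 1), pool now (4, 4, 5, 5)
  J6: need (1, 1, 0, 3) fits (4, 4, 5, 5); releases (1, 3, 0, 0), pool now (5, 7, 5, 5)
  J3: need (3, 6, 0, 2) fits (5, 7, 5, 5); releases (0, 0, 1, 2), pool now (5, 7, 6, 7)
  J7: need (1, 2, 3, 1) fits (5, 7, 6, 7); releases (0, 1, 0, 0), pool now (5, 8, 6, 7)
(3) Precisely 132 of the possible complete orderings are safe sequences.


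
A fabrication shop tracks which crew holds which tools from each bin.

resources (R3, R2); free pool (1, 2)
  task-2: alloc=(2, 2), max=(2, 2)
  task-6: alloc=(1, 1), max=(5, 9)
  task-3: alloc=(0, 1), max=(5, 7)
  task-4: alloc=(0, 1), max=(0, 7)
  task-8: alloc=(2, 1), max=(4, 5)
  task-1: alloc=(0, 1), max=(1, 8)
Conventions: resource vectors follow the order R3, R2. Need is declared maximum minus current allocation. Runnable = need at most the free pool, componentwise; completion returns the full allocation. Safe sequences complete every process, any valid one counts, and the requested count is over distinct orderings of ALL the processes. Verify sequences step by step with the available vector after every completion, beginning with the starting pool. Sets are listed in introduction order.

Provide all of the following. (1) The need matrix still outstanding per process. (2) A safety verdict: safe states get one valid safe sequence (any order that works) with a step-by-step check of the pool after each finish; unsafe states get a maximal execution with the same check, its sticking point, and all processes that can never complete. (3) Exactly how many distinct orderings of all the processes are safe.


(1) Remaining need (order R3, R2):
  task-2: (0, 0)
  task-6: (4, 8)
  task-3: (5, 6)
  task-4: (0, 6)
  task-8: (2, 4)
  task-1: (1, 7)
(2) UNSAFE.
Key observation: task-2, task-8 can finish, but then (5, 5) is all there is, and the blocked group's R2 demands exceed it.
The run task-2, task-8 cannot be extended any further. Walking it through:
  pool = (1, 2)
  run task-2 (needs (0, 0), free (1, 2)); after release of (2, 2) the pool is (3, 4)
  run task-8 (needs (2, 4), free (3, 4)); after release of (2, 1) the pool is (5, 5)
  task-6 cannot run: need (4, 8) vs free (5, 5) (insufficient R2)
  task-3 cannot run: need (5, 6) vs free (5, 5) (insufficient R2)
  task-4 cannot run: need (0, 6) vs free (5, 5) (insufficient R2)
  task-1 cannot run: need (1, 7) vs free (5, 5) (insufficient R2)
Processes that can never finish: task-6, task-3, task-4 and task-1.
(3) The exact count: 0 of the possible complete orderings are safe sequences.


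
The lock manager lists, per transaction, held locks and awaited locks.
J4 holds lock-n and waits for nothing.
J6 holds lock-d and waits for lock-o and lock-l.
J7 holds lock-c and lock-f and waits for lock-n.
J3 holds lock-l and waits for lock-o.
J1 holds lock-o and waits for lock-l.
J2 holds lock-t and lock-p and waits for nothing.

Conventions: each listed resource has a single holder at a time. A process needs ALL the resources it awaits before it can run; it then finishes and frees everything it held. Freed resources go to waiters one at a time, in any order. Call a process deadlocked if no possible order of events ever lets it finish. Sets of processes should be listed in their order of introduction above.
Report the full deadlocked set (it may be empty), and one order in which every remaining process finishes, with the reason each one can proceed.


Deadlocked set: J6, J3 and J1.
Key observation: the loop J3 -> J1 -> J3 blocks itself forever; J6 waits into the deadlock from upstream.
One completion order for the rest: J2, J4, J7.
Check, step by step:
  J2: no waits; runs immediately, freeing lock-t and lock-p
  J4: no waits; runs immediately, freeing lock-n
  run J7 (all its waits — lock-n — are resolved); releases lock-c and lock-f


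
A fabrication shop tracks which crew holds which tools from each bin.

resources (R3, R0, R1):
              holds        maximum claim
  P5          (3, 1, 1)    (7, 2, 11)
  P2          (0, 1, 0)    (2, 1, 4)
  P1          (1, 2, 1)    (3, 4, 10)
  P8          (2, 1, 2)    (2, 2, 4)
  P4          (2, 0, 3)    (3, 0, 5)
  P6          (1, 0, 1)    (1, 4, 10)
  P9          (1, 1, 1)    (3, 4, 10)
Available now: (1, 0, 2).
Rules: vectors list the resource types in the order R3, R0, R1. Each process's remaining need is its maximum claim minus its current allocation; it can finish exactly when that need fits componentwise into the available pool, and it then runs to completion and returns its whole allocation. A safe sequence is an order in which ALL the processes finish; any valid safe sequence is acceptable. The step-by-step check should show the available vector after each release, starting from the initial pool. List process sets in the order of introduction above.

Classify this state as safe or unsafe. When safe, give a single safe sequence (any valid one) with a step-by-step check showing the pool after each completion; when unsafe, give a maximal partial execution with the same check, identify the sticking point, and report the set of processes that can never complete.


UNSAFE — no complete ordering exists.
Key observation: R1 is the bottleneck — with P4, P2, P8 done the pool holds (5, 2, 7), short of every remaining need.
Going as far as possible: P4, P2, P8; after that, nothing fits. Walking it through:
  pool = (1, 0, 2)
  P4 needs (1, 0, 2) <= (1, 0, 2) -> finishes; pool += (2, 0, 3) = (3, 0, 5)
  P2 needs (2, 0, 4) <= (3, 0, 5) -> finishes; pool += (0, 1, 0) = (3, 1, 5)
  P8 needs (0, 1, 2) <= (3, 1, 5) -> finishes; pool += (2, 1, 2) = (5, 2, 7)
  P5 still needs (4, 1, 10) but only (5, 2, 7) is free — short on R1
  P1 still needs (2, 2, 9) but only (5, 2, 7) is free — short on R1
  P6 still needs (0, 4, 9) but only (5, 2, 7) is free — short on R0 and R1
  P9 still needs (2, 3, 9) but only (5, 2, 7) is free — short on R0 and R1
Permanently blocked: P5, P1, P6 and P9.


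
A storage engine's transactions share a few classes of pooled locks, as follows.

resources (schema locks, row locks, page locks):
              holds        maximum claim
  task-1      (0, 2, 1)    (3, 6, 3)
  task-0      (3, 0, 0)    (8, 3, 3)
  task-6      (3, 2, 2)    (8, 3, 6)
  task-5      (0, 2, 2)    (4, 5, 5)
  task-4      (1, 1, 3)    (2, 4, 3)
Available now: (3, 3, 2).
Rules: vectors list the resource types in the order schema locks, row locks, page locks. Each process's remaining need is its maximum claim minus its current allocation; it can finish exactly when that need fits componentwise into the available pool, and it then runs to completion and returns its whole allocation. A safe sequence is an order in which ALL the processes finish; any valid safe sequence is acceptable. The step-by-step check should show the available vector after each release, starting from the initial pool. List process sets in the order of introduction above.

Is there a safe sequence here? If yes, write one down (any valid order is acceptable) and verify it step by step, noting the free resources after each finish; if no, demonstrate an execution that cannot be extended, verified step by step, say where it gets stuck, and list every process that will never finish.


The state is UNSAFE.
Key observation: after task-4, task-5, task-1 complete, (4, 8, 8) is the best the pool ever gets, yet each leftover process wants more schema locks.
Going as far as possible: task-4, task-5, task-1; after that, nothing fits. Step-by-step check:
  pool = (3, 3, 2)
  task-4: need (1, 3, 0) fits (3, 3, 2); releases (1, 1, 3), pool now (4, 4, 5)
  task-5: need (4, 3, 3) fits (4, 4, 5); releases (0, 2, 2), pool now (4, 6, 7)
  task-1: need (3, 4, 2) fits (4, 6, 7); releases (0, 2, 1), pool now (4, 8, 8)
  blocked: task-0 wants (5, 3, 3), pool (4, 8, 8) — not enough schema locks
  blocked: task-6 wants (5, 1, 4), pool (4, 8, 8) — not enough schema locks
Processes that can never finish: task-0 and task-6.


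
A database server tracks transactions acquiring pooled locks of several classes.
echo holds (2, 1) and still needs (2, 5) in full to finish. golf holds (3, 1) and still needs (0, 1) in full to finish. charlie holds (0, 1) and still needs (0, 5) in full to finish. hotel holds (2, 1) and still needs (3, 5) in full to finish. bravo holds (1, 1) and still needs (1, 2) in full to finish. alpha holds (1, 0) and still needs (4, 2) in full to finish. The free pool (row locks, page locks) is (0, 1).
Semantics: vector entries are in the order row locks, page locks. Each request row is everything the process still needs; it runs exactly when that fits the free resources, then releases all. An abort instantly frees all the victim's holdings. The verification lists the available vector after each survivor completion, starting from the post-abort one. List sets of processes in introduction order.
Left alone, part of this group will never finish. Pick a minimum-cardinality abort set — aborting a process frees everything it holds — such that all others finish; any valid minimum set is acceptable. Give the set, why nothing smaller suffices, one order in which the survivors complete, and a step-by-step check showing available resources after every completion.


The answer: abort echo and charlie.
Key observation: the returned (2, 2) from echo and charlie is what brings hotel — unrunnable before, under any order — into play at step 4.
No one abort is enough; case by case: echo alone leaves charlie blocked (short on page locks); golf alone leaves echo blocked (short on page locks); charlie alone leaves echo blocked (short on page locks); hotel alone leaves echo blocked (short on page locks); bravo alone leaves echo blocked (short on page locks); alpha alone leaves echo blocked (short on page locks).
Survivors finish in the order: bravo, golf, alpha, hotel. Step-by-step check (pool after the aborts first):
  pool = (2, 3)
  bravo: need (1, 2) fits (2, 3); releases (1, 1), pool now (3, 4)
  golf: need (0, 1) fits (3, 4); releases (3, 1), pool now (6, 5)
  alpha: need (4, 2) fits (6, 5); releases (1, 0), pool now (7, 5)
  hotel: need (3, 5) fits (7, 5); releases (2, 1), pool now (9, 6)


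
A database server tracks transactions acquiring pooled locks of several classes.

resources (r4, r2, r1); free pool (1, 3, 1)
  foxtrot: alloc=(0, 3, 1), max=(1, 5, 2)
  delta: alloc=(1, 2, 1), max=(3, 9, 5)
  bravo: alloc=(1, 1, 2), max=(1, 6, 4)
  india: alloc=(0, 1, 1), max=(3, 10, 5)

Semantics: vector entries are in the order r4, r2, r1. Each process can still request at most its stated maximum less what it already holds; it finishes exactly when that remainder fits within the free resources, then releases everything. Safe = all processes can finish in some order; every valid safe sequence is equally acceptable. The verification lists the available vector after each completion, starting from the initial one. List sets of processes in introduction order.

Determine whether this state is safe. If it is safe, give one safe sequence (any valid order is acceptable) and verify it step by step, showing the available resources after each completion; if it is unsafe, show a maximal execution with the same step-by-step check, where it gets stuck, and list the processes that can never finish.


The state is SAFE; one workable sequence: foxtrot, bravo, delta, india.
Key observation: reading the order forward, foxtrot is the first process whose need (1, 2, 1) meets the free pool (1, 3, 1) exactly on a resource it requests.
Verifying each step:
  pool = (1, 3, 1)
  run foxtrot (needs (1, 2, 1), free (1, 3, 1)); after release of (0, 3, 1) the pool is (1, 6, 2)
  run bravo (needs (0, 5, 2), free (1, 6, 2)); after release of (1, 1, 2) the pool is (2, 7, 4)
  run delta (needs (2, 7, 4), free (2, 7, 4)); after release of (1, 2, 1) the pool is (3, 9, 5)
  run india (needs (3, 9, 4), free (3, 9, 5)); after release of (0, 1, 1) the pool is (3, 10, 6)
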